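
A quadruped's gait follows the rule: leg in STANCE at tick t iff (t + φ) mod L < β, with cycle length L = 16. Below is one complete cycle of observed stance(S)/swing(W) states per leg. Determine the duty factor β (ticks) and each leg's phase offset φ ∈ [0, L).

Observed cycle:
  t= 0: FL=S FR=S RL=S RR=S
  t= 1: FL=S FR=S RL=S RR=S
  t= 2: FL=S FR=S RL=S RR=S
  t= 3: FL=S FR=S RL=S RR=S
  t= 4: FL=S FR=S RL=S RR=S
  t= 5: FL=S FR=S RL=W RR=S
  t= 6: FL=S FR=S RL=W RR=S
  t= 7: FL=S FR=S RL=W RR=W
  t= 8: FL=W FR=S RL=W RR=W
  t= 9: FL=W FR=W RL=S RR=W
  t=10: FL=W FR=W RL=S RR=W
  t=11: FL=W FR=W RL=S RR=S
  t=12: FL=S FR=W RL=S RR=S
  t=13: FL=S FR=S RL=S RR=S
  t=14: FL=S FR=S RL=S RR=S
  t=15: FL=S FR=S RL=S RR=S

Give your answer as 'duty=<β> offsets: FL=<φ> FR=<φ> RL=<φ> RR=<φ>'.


duty=12 offsets: FL=4 FR=3 RL=7 RR=5

duty β = stance ticks per leg = 12
FL: stance ticks = 12; W→S at t=12 → φ=4
FR: stance ticks = 12; W→S at t=13 → φ=3
RL: stance ticks = 12; W→S at t=9 → φ=7
RR: stance ticks = 12; W→S at t=11 → φ=5


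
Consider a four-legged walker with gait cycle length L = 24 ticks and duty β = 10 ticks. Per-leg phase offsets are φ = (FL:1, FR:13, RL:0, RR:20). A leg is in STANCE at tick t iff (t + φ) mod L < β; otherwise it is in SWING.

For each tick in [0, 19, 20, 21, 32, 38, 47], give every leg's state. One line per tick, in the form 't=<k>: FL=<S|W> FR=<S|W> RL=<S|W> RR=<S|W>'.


t=0: phase=(1,13,0,20) vs β=10 → FL=S FR=W RL=S RR=W
t=19: phase=(20,8,19,15) vs β=10 → FL=W FR=S RL=W RR=W
t=20: phase=(21,9,20,16) vs β=10 → FL=W FR=S RL=W RR=W
t=21: phase=(22,10,21,17) vs β=10 → FL=W FR=W RL=W RR=W
t=32: phase=(9,21,8,4) vs β=10 → FL=S FR=W RL=S RR=S
t=38: phase=(15,3,14,10) vs β=10 → FL=W FR=S RL=W RR=W
t=47: phase=(0,12,23,19) vs β=10 → FL=S FR=W RL=W RR=W

t=0: FL=S FR=W RL=S RR=W
t=19: FL=W FR=S RL=W RR=W
t=20: FL=W FR=S RL=W RR=W
t=21: FL=W FR=W RL=W RR=W
t=32: FL=S FR=W RL=S RR=S
t=38: FL=W FR=S RL=W RR=W
t=47: FL=S FR=W RL=W RR=W


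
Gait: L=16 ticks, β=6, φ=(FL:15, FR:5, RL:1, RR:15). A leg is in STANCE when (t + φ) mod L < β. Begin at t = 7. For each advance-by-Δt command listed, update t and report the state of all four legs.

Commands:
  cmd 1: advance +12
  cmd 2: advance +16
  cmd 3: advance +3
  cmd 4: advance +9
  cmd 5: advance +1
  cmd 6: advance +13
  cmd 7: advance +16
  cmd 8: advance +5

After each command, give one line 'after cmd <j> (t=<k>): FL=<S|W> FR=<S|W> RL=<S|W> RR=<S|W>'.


start t=7: FL=W FR=W RL=W RR=W
cmd 1: advance +12 → t=19, phase=(2,8,4,2) → FL=S FR=W RL=S RR=S
cmd 2: advance +16 → t=35, phase=(2,8,4,2) → FL=S FR=W RL=S RR=S
cmd 3: advance +3 → t=38, phase=(5,11,7,5) → FL=S FR=W RL=W RR=S
cmd 4: advance +9 → t=47, phase=(14,4,0,14) → FL=W FR=S RL=S RR=W
cmd 5: advance +1 → t=48, phase=(15,5,1,15) → FL=W FR=S RL=S RR=W
cmd 6: advance +13 → t=61, phase=(12,2,14,12) → FL=W FR=S RL=W RR=W
cmd 7: advance +16 → t=77, phase=(12,2,14,12) → FL=W FR=S RL=W RR=W
cmd 8: advance +5 → t=82, phase=(1,7,3,1) → FL=S FR=W RL=S RR=S

after cmd 1 (t=19): FL=S FR=W RL=S RR=S
after cmd 2 (t=35): FL=S FR=W RL=S RR=S
after cmd 3 (t=38): FL=S FR=W RL=W RR=S
after cmd 4 (t=47): FL=W FR=S RL=S RR=W
after cmd 5 (t=48): FL=W FR=S RL=S RR=W
after cmd 6 (t=61): FL=W FR=S RL=W RR=W
after cmd 7 (t=77): FL=W FR=S RL=W RR=W
after cmd 8 (t=82): FL=S FR=W RL=S RR=S


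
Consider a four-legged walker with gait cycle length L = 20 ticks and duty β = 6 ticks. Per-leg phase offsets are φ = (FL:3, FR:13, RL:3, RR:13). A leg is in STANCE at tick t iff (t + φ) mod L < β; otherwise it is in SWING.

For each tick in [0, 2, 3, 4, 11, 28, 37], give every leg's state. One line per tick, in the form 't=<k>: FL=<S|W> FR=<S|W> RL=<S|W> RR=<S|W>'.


t=0: phase=(3,13,3,13) vs β=6 → FL=S FR=W RL=S RR=W
t=2: phase=(5,15,5,15) vs β=6 → FL=S FR=W RL=S RR=W
t=3: phase=(6,16,6,16) vs β=6 → FL=W FR=W RL=W RR=W
t=4: phase=(7,17,7,17) vs β=6 → FL=W FR=W RL=W RR=W
t=11: phase=(14,4,14,4) vs β=6 → FL=W FR=S RL=W RR=S
t=28: phase=(11,1,11,1) vs β=6 → FL=W FR=S RL=W RR=S
t=37: phase=(0,10,0,10) vs β=6 → FL=S FR=W RL=S RR=W

t=0: FL=S FR=W RL=S RR=W
t=2: FL=S FR=W RL=S RR=W
t=3: FL=W FR=W RL=W RR=W
t=4: FL=W FR=W RL=W RR=W
t=11: FL=W FR=S RL=W RR=S
t=28: FL=W FR=S RL=W RR=S
t=37: FL=S FR=W RL=S RR=W


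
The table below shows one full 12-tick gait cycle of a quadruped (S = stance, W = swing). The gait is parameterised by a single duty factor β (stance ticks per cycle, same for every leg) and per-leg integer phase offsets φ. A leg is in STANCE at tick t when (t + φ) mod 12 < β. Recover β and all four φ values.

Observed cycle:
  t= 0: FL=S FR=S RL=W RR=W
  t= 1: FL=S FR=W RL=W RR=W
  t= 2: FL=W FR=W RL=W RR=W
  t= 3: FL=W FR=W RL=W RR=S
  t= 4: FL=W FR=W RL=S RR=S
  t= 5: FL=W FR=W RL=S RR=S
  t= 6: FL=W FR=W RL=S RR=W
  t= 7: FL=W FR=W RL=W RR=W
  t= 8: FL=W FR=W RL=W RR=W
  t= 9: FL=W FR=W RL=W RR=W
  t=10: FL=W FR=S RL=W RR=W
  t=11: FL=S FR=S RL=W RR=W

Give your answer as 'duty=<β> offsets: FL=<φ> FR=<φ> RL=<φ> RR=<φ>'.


duty=3 offsets: FL=1 FR=2 RL=8 RR=9

duty β = stance ticks per leg = 3
FL: stance ticks = 3; W→S at t=11 → φ=1
FR: stance ticks = 3; W→S at t=10 → φ=2
RL: stance ticks = 3; W→S at t=4 → φ=8
RR: stance ticks = 3; W→S at t=3 → φ=9


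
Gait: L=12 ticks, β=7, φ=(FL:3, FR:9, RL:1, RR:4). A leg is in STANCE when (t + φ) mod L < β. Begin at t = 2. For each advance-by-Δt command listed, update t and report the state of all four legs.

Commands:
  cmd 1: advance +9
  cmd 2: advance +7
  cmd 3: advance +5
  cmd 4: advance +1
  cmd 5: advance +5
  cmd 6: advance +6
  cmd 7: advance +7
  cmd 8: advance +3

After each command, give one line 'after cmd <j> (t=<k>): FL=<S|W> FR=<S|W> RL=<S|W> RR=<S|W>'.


after cmd 1 (t=11): FL=S FR=W RL=S RR=S
after cmd 2 (t=18): FL=W FR=S RL=W RR=W
after cmd 3 (t=23): FL=S FR=W RL=S RR=S
after cmd 4 (t=24): FL=S FR=W RL=S RR=S
after cmd 5 (t=29): FL=W FR=S RL=S RR=W
after cmd 6 (t=35): FL=S FR=W RL=S RR=S
after cmd 7 (t=42): FL=W FR=S RL=W RR=W
after cmd 8 (t=45): FL=S FR=S RL=W RR=S

start t=2: FL=S FR=W RL=S RR=S
cmd 1: advance +9 → t=11, phase=(2,8,0,3) → FL=S FR=W RL=S RR=S
cmd 2: advance +7 → t=18, phase=(9,3,7,10) → FL=W FR=S RL=W RR=W
cmd 3: advance +5 → t=23, phase=(2,8,0,3) → FL=S FR=W RL=S RR=S
cmd 4: advance +1 → t=24, phase=(3,9,1,4) → FL=S FR=W RL=S RR=S
cmd 5: advance +5 → t=29, phase=(8,2,6,9) → FL=W FR=S RL=S RR=W
cmd 6: advance +6 → t=35, phase=(2,8,0,3) → FL=S FR=W RL=S RR=S
cmd 7: advance +7 → t=42, phase=(9,3,7,10) → FL=W FR=S RL=W RR=W
cmd 8: advance +3 → t=45, phase=(0,6,10,1) → FL=S FR=S RL=W RR=S


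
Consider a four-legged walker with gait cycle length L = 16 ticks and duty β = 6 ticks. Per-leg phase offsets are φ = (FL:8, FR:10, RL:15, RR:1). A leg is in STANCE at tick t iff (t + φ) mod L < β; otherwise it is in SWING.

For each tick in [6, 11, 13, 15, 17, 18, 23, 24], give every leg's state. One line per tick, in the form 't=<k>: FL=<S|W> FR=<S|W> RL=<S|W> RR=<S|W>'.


t=6: phase=(14,0,5,7) vs β=6 → FL=W FR=S RL=S RR=W
t=11: phase=(3,5,10,12) vs β=6 → FL=S FR=S RL=W RR=W
t=13: phase=(5,7,12,14) vs β=6 → FL=S FR=W RL=W RR=W
t=15: phase=(7,9,14,0) vs β=6 → FL=W FR=W RL=W RR=S
t=17: phase=(9,11,0,2) vs β=6 → FL=W FR=W RL=S RR=S
t=18: phase=(10,12,1,3) vs β=6 → FL=W FR=W RL=S RR=S
t=23: phase=(15,1,6,8) vs β=6 → FL=W FR=S RL=W RR=W
t=24: phase=(0,2,7,9) vs β=6 → FL=S FR=S RL=W RR=W

t=6: FL=W FR=S RL=S RR=W
t=11: FL=S FR=S RL=W RR=W
t=13: FL=S FR=W RL=W RR=W
t=15: FL=W FR=W RL=W RR=S
t=17: FL=W FR=W RL=S RR=S
t=18: FL=W FR=W RL=S RR=S
t=23: FL=W FR=S RL=W RR=W
t=24: FL=S FR=S RL=W RR=W


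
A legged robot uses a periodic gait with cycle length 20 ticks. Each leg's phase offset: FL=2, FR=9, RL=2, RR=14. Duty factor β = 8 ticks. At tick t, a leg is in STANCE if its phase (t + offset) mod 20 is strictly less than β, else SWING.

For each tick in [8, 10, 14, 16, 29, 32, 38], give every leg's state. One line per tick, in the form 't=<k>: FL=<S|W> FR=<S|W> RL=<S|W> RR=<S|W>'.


t=8: FL=W FR=W RL=W RR=S
t=10: FL=W FR=W RL=W RR=S
t=14: FL=W FR=S RL=W RR=W
t=16: FL=W FR=S RL=W RR=W
t=29: FL=W FR=W RL=W RR=S
t=32: FL=W FR=S RL=W RR=S
t=38: FL=S FR=S RL=S RR=W

t=8: phase=(10,17,10,2) vs β=8 → FL=W FR=W RL=W RR=S
t=10: phase=(12,19,12,4) vs β=8 → FL=W FR=W RL=W RR=S
t=14: phase=(16,3,16,8) vs β=8 → FL=W FR=S RL=W RR=W
t=16: phase=(18,5,18,10) vs β=8 → FL=W FR=S RL=W RR=W
t=29: phase=(11,18,11,3) vs β=8 → FL=W FR=W RL=W RR=S
t=32: phase=(14,1,14,6) vs β=8 → FL=W FR=S RL=W RR=S
t=38: phase=(0,7,0,12) vs β=8 → FL=S FR=S RL=S RR=W


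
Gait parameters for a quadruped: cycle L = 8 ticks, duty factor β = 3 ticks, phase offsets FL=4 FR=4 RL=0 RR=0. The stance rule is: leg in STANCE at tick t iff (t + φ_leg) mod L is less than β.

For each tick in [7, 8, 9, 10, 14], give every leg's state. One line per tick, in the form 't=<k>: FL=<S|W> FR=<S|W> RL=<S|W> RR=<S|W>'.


t=7: phase=(3,3,7,7) vs β=3 → FL=W FR=W RL=W RR=W
t=8: phase=(4,4,0,0) vs β=3 → FL=W FR=W RL=S RR=S
t=9: phase=(5,5,1,1) vs β=3 → FL=W FR=W RL=S RR=S
t=10: phase=(6,6,2,2) vs β=3 → FL=W FR=W RL=S RR=S
t=14: phase=(2,2,6,6) vs β=3 → FL=S FR=S RL=W RR=W

t=7: FL=W FR=W RL=W RR=W
t=8: FL=W FR=W RL=S RR=S
t=9: FL=W FR=W RL=S RR=S
t=10: FL=W FR=W RL=S RR=S
t=14: FL=S FR=S RL=W RR=W


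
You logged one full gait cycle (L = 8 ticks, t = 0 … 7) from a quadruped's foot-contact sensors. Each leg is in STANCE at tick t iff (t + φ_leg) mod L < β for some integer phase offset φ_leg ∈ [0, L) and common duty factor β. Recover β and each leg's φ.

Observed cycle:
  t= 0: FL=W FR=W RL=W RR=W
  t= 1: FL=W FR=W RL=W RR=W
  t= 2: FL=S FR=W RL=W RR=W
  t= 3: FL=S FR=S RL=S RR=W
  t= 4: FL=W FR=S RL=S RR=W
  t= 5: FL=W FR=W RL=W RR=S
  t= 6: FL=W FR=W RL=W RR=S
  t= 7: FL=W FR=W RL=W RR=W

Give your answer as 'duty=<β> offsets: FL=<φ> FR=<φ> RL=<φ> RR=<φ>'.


duty β = stance ticks per leg = 2
FL: stance ticks = 2; W→S at t=2 → φ=6
FR: stance ticks = 2; W→S at t=3 → φ=5
RL: stance ticks = 2; W→S at t=3 → φ=5
RR: stance ticks = 2; W→S at t=5 → φ=3

duty=2 offsets: FL=6 FR=5 RL=5 RR=3


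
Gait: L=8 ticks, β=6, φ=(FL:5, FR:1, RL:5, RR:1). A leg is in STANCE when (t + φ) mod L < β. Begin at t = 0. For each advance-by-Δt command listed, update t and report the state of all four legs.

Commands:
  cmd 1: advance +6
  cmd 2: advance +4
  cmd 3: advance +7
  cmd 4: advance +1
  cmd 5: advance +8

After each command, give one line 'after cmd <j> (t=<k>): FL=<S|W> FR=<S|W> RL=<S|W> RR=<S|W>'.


after cmd 1 (t=6): FL=S FR=W RL=S RR=W
after cmd 2 (t=10): FL=W FR=S RL=W RR=S
after cmd 3 (t=17): FL=W FR=S RL=W RR=S
after cmd 4 (t=18): FL=W FR=S RL=W RR=S
after cmd 5 (t=26): FL=W FR=S RL=W RR=S

start t=0: FL=S FR=S RL=S RR=S
cmd 1: advance +6 → t=6, phase=(3,7,3,7) → FL=S FR=W RL=S RR=W
cmd 2: advance +4 → t=10, phase=(7,3,7,3) → FL=W FR=S RL=W RR=S
cmd 3: advance +7 → t=17, phase=(6,2,6,2) → FL=W FR=S RL=W RR=S
cmd 4: advance +1 → t=18, phase=(7,3,7,3) → FL=W FR=S RL=W RR=S
cmd 5: advance +8 → t=26, phase=(7,3,7,3) → FL=W FR=S RL=W RR=S


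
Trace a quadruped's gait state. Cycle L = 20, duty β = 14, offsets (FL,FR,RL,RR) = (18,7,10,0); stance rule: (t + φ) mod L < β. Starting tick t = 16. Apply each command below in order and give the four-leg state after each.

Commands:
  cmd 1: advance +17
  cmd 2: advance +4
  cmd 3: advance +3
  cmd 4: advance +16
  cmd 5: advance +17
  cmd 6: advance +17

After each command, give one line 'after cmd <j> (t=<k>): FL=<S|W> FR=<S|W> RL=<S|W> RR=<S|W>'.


after cmd 1 (t=33): FL=S FR=S RL=S RR=S
after cmd 2 (t=37): FL=W FR=S RL=S RR=W
after cmd 3 (t=40): FL=W FR=S RL=S RR=S
after cmd 4 (t=56): FL=W FR=S RL=S RR=W
after cmd 5 (t=73): FL=S FR=S RL=S RR=S
after cmd 6 (t=90): FL=S FR=W RL=S RR=S

start t=16: FL=W FR=S RL=S RR=W
cmd 1: advance +17 → t=33, phase=(11,0,3,13) → FL=S FR=S RL=S RR=S
cmd 2: advance +4 → t=37, phase=(15,4,7,17) → FL=W FR=S RL=S RR=W
cmd 3: advance +3 → t=40, phase=(18,7,10,0) → FL=W FR=S RL=S RR=S
cmd 4: advance +16 → t=56, phase=(14,3,6,16) → FL=W FR=S RL=S RR=W
cmd 5: advance +17 → t=73, phase=(11,0,3,13) → FL=S FR=S RL=S RR=S
cmd 6: advance +17 → t=90, phase=(8,17,0,10) → FL=S FR=W RL=S RR=S


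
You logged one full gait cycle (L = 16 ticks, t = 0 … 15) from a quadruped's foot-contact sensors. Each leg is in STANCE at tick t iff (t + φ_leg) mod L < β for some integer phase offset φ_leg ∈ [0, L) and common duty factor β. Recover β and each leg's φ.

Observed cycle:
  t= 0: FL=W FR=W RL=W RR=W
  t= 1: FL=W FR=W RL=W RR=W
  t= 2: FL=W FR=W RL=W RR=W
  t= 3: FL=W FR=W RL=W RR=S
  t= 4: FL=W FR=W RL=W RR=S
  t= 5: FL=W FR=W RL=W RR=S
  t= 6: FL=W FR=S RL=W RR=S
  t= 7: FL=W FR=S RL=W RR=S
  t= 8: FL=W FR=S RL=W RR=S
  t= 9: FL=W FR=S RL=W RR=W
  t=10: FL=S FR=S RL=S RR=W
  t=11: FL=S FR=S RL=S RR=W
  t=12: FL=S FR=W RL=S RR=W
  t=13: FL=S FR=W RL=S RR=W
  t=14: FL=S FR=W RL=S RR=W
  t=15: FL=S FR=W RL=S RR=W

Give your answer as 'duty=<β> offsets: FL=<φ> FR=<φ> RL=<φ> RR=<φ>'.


duty=6 offsets: FL=6 FR=10 RL=6 RR=13

duty β = stance ticks per leg = 6
FL: stance ticks = 6; W→S at t=10 → φ=6
FR: stance ticks = 6; W→S at t=6 → φ=10
RL: stance ticks = 6; W→S at t=10 → φ=6
RR: stance ticks = 6; W→S at t=3 → φ=13


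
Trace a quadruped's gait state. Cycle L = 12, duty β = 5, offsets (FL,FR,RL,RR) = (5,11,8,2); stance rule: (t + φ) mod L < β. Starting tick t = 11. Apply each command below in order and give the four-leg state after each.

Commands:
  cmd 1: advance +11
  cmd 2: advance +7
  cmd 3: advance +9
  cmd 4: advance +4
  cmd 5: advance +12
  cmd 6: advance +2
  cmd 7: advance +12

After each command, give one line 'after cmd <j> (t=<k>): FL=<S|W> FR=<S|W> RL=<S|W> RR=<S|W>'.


start t=11: FL=S FR=W RL=W RR=S
cmd 1: advance +11 → t=22, phase=(3,9,6,0) → FL=S FR=W RL=W RR=S
cmd 2: advance +7 → t=29, phase=(10,4,1,7) → FL=W FR=S RL=S RR=W
cmd 3: advance +9 → t=38, phase=(7,1,10,4) → FL=W FR=S RL=W RR=S
cmd 4: advance +4 → t=42, phase=(11,5,2,8) → FL=W FR=W RL=S RR=W
cmd 5: advance +12 → t=54, phase=(11,5,2,8) → FL=W FR=W RL=S RR=W
cmd 6: advance +2 → t=56, phase=(1,7,4,10) → FL=S FR=W RL=S RR=W
cmd 7: advance +12 → t=68, phase=(1,7,4,10) → FL=S FR=W RL=S RR=W

after cmd 1 (t=22): FL=S FR=W RL=W RR=S
after cmd 2 (t=29): FL=W FR=S RL=S RR=W
after cmd 3 (t=38): FL=W FR=S RL=W RR=S
after cmd 4 (t=42): FL=W FR=W RL=S RR=W
after cmd 5 (t=54): FL=W FR=W RL=S RR=W
after cmd 6 (t=56): FL=S FR=W RL=S RR=W
after cmd 7 (t=68): FL=S FR=W RL=S RR=W


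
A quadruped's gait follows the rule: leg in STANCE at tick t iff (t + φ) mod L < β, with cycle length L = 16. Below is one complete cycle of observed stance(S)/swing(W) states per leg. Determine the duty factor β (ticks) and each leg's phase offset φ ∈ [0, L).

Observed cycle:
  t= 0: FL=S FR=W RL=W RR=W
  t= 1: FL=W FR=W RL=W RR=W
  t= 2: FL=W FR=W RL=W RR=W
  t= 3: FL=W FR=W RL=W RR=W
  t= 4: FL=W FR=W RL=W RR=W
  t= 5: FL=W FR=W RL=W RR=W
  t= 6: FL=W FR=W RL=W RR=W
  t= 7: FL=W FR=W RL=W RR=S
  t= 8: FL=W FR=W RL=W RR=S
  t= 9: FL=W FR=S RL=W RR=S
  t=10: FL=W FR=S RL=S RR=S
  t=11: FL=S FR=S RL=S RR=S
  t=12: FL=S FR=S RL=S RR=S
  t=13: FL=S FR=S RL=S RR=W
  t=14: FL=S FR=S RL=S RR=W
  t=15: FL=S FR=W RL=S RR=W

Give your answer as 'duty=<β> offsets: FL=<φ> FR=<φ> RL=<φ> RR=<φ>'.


duty=6 offsets: FL=5 FR=7 RL=6 RR=9

duty β = stance ticks per leg = 6
FL: stance ticks = 6; W→S at t=11 → φ=5
FR: stance ticks = 6; W→S at t=9 → φ=7
RL: stance ticks = 6; W→S at t=10 → φ=6
RR: stance ticks = 6; W→S at t=7 → φ=9


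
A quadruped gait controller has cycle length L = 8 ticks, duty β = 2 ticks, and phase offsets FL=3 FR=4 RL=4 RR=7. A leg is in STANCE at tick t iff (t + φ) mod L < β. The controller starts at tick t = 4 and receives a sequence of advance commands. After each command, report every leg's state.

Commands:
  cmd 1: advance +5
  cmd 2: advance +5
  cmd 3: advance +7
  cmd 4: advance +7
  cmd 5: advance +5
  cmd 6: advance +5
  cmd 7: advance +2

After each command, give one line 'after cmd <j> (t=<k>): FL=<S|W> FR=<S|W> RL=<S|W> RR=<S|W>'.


after cmd 1 (t=9): FL=W FR=W RL=W RR=S
after cmd 2 (t=14): FL=S FR=W RL=W RR=W
after cmd 3 (t=21): FL=S FR=S RL=S RR=W
after cmd 4 (t=28): FL=W FR=S RL=S RR=W
after cmd 5 (t=33): FL=W FR=W RL=W RR=S
after cmd 6 (t=38): FL=S FR=W RL=W RR=W
after cmd 7 (t=40): FL=W FR=W RL=W RR=W

start t=4: FL=W FR=S RL=S RR=W
cmd 1: advance +5 → t=9, phase=(4,5,5,0) → FL=W FR=W RL=W RR=S
cmd 2: advance +5 → t=14, phase=(1,2,2,5) → FL=S FR=W RL=W RR=W
cmd 3: advance +7 → t=21, phase=(0,1,1,4) → FL=S FR=S RL=S RR=W
cmd 4: advance +7 → t=28, phase=(7,0,0,3) → FL=W FR=S RL=S RR=W
cmd 5: advance +5 → t=33, phase=(4,5,5,0) → FL=W FR=W RL=W RR=S
cmd 6: advance +5 → t=38, phase=(1,2,2,5) → FL=S FR=W RL=W RR=W
cmd 7: advance +2 → t=40, phase=(3,4,4,7) → FL=W FR=W RL=W RR=W


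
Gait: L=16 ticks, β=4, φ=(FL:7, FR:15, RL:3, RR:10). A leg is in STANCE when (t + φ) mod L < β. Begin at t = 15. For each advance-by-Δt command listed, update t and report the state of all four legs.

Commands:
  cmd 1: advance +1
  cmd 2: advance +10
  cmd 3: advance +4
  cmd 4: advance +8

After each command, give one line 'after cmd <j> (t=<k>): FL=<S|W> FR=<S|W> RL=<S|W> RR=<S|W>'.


after cmd 1 (t=16): FL=W FR=W RL=S RR=W
after cmd 2 (t=26): FL=S FR=W RL=W RR=W
after cmd 3 (t=30): FL=W FR=W RL=S RR=W
after cmd 4 (t=38): FL=W FR=W RL=W RR=S

start t=15: FL=W FR=W RL=S RR=W
cmd 1: advance +1 → t=16, phase=(7,15,3,10) → FL=W FR=W RL=S RR=W
cmd 2: advance +10 → t=26, phase=(1,9,13,4) → FL=S FR=W RL=W RR=W
cmd 3: advance +4 → t=30, phase=(5,13,1,8) → FL=W FR=W RL=S RR=W
cmd 4: advance +8 → t=38, phase=(13,5,9,0) → FL=W FR=W RL=W RR=S


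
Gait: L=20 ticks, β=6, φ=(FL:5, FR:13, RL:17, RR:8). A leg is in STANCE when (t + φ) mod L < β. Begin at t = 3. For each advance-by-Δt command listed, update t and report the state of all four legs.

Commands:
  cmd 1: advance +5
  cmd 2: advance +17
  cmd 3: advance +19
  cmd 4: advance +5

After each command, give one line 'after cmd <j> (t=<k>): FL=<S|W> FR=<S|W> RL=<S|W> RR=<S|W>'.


after cmd 1 (t=8): FL=W FR=S RL=S RR=W
after cmd 2 (t=25): FL=W FR=W RL=S RR=W
after cmd 3 (t=44): FL=W FR=W RL=S RR=W
after cmd 4 (t=49): FL=W FR=S RL=W RR=W

start t=3: FL=W FR=W RL=S RR=W
cmd 1: advance +5 → t=8, phase=(13,1,5,16) → FL=W FR=S RL=S RR=W
cmd 2: advance +17 → t=25, phase=(10,18,2,13) → FL=W FR=W RL=S RR=W
cmd 3: advance +19 → t=44, phase=(9,17,1,12) → FL=W FR=W RL=S RR=W
cmd 4: advance +5 → t=49, phase=(14,2,6,17) → FL=W FR=S RL=W RR=W


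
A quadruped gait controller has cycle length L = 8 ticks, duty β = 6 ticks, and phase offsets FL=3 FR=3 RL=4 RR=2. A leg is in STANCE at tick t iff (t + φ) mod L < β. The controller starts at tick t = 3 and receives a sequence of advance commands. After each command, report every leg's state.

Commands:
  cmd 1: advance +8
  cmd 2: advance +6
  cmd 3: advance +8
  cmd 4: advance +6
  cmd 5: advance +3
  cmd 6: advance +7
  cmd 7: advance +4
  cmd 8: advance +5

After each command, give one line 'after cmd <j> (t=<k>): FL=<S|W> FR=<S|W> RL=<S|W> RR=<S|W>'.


after cmd 1 (t=11): FL=W FR=W RL=W RR=S
after cmd 2 (t=17): FL=S FR=S RL=S RR=S
after cmd 3 (t=25): FL=S FR=S RL=S RR=S
after cmd 4 (t=31): FL=S FR=S RL=S RR=S
after cmd 5 (t=34): FL=S FR=S RL=W RR=S
after cmd 6 (t=41): FL=S FR=S RL=S RR=S
after cmd 7 (t=45): FL=S FR=S RL=S RR=W
after cmd 8 (t=50): FL=S FR=S RL=W RR=S

start t=3: FL=W FR=W RL=W RR=S
cmd 1: advance +8 → t=11, phase=(6,6,7,5) → FL=W FR=W RL=W RR=S
cmd 2: advance +6 → t=17, phase=(4,4,5,3) → FL=S FR=S RL=S RR=S
cmd 3: advance +8 → t=25, phase=(4,4,5,3) → FL=S FR=S RL=S RR=S
cmd 4: advance +6 → t=31, phase=(2,2,3,1) → FL=S FR=S RL=S RR=S
cmd 5: advance +3 → t=34, phase=(5,5,6,4) → FL=S FR=S RL=W RR=S
cmd 6: advance +7 → t=41, phase=(4,4,5,3) → FL=S FR=S RL=S RR=S
cmd 7: advance +4 → t=45, phase=(0,0,1,7) → FL=S FR=S RL=S RR=W
cmd 8: advance +5 → t=50, phase=(5,5,6,4) → FL=S FR=S RL=W RR=S


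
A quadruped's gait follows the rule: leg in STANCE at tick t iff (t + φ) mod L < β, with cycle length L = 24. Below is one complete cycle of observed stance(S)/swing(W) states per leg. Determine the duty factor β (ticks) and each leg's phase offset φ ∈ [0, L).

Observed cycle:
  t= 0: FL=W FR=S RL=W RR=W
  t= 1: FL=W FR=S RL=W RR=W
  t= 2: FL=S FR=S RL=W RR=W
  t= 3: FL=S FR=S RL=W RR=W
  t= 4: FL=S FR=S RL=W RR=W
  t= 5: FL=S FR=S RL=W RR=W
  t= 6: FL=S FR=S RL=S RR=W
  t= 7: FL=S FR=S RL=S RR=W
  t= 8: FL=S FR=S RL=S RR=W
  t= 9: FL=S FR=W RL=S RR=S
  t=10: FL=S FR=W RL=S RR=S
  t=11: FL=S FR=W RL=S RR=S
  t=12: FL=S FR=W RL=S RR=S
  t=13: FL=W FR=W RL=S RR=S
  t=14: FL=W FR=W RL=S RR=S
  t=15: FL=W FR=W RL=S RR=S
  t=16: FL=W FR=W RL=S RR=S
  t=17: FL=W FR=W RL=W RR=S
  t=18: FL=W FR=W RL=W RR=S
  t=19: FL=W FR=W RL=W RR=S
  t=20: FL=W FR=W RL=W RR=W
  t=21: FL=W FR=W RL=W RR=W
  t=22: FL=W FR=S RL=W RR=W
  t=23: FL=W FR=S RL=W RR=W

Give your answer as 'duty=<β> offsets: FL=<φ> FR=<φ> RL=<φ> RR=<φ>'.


duty β = stance ticks per leg = 11
FL: stance ticks = 11; W→S at t=2 → φ=22
FR: stance ticks = 11; W→S at t=22 → φ=2
RL: stance ticks = 11; W→S at t=6 → φ=18
RR: stance ticks = 11; W→S at t=9 → φ=15

duty=11 offsets: FL=22 FR=2 RL=18 RR=15


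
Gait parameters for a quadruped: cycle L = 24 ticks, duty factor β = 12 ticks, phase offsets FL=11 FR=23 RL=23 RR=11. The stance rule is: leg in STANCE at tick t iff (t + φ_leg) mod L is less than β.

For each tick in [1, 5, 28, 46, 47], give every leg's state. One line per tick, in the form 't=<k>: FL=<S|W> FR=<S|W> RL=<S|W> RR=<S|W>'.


t=1: FL=W FR=S RL=S RR=W
t=5: FL=W FR=S RL=S RR=W
t=28: FL=W FR=S RL=S RR=W
t=46: FL=S FR=W RL=W RR=S
t=47: FL=S FR=W RL=W RR=S

t=1: phase=(12,0,0,12) vs β=12 → FL=W FR=S RL=S RR=W
t=5: phase=(16,4,4,16) vs β=12 → FL=W FR=S RL=S RR=W
t=28: phase=(15,3,3,15) vs β=12 → FL=W FR=S RL=S RR=W
t=46: phase=(9,21,21,9) vs β=12 → FL=S FR=W RL=W RR=S
t=47: phase=(10,22,22,10) vs β=12 → FL=S FR=W RL=W RR=S


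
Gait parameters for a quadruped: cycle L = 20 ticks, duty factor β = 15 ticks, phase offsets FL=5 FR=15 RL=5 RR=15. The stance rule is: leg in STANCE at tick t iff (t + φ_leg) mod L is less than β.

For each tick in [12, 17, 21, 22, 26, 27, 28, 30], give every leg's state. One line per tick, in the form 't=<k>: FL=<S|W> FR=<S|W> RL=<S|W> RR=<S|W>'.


t=12: FL=W FR=S RL=W RR=S
t=17: FL=S FR=S RL=S RR=S
t=21: FL=S FR=W RL=S RR=W
t=22: FL=S FR=W RL=S RR=W
t=26: FL=S FR=S RL=S RR=S
t=27: FL=S FR=S RL=S RR=S
t=28: FL=S FR=S RL=S RR=S
t=30: FL=W FR=S RL=W RR=S

t=12: phase=(17,7,17,7) vs β=15 → FL=W FR=S RL=W RR=S
t=17: phase=(2,12,2,12) vs β=15 → FL=S FR=S RL=S RR=S
t=21: phase=(6,16,6,16) vs β=15 → FL=S FR=W RL=S RR=W
t=22: phase=(7,17,7,17) vs β=15 → FL=S FR=W RL=S RR=W
t=26: phase=(11,1,11,1) vs β=15 → FL=S FR=S RL=S RR=S
t=27: phase=(12,2,12,2) vs β=15 → FL=S FR=S RL=S RR=S
t=28: phase=(13,3,13,3) vs β=15 → FL=S FR=S RL=S RR=S
t=30: phase=(15,5,15,5) vs β=15 → FL=W FR=S RL=W RR=S


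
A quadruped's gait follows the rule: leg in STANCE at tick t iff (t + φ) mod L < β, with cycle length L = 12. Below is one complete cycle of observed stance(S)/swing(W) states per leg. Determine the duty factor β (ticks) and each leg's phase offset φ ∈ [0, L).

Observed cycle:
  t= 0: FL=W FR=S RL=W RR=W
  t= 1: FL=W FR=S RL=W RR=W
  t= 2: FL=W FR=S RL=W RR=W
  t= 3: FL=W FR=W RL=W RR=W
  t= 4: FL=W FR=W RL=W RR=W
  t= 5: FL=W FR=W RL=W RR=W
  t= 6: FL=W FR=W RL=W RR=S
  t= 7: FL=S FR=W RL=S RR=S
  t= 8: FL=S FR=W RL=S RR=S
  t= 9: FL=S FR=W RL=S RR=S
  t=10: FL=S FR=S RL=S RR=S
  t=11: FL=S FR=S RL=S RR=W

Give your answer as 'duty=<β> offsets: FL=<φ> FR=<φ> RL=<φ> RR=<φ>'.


duty=5 offsets: FL=5 FR=2 RL=5 RR=6

duty β = stance ticks per leg = 5
FL: stance ticks = 5; W→S at t=7 → φ=5
FR: stance ticks = 5; W→S at t=10 → φ=2
RL: stance ticks = 5; W→S at t=7 → φ=5
RR: stance ticks = 5; W→S at t=6 → φ=6


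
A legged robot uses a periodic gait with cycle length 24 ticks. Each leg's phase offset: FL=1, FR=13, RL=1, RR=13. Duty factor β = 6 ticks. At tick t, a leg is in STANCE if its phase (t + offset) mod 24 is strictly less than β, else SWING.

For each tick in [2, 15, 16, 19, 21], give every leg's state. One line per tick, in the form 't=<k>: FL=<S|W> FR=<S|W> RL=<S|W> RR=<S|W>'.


t=2: FL=S FR=W RL=S RR=W
t=15: FL=W FR=S RL=W RR=S
t=16: FL=W FR=S RL=W RR=S
t=19: FL=W FR=W RL=W RR=W
t=21: FL=W FR=W RL=W RR=W

t=2: phase=(3,15,3,15) vs β=6 → FL=S FR=W RL=S RR=W
t=15: phase=(16,4,16,4) vs β=6 → FL=W FR=S RL=W RR=S
t=16: phase=(17,5,17,5) vs β=6 → FL=W FR=S RL=W RR=S
t=19: phase=(20,8,20,8) vs β=6 → FL=W FR=W RL=W RR=W
t=21: phase=(22,10,22,10) vs β=6 → FL=W FR=W RL=W RR=W


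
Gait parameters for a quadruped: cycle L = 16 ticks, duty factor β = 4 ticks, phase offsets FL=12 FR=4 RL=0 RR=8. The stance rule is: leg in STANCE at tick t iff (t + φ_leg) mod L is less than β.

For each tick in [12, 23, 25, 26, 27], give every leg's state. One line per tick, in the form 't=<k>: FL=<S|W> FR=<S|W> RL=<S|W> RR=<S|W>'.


t=12: FL=W FR=S RL=W RR=W
t=23: FL=S FR=W RL=W RR=W
t=25: FL=W FR=W RL=W RR=S
t=26: FL=W FR=W RL=W RR=S
t=27: FL=W FR=W RL=W RR=S

t=12: phase=(8,0,12,4) vs β=4 → FL=W FR=S RL=W RR=W
t=23: phase=(3,11,7,15) vs β=4 → FL=S FR=W RL=W RR=W
t=25: phase=(5,13,9,1) vs β=4 → FL=W FR=W RL=W RR=S
t=26: phase=(6,14,10,2) vs β=4 → FL=W FR=W RL=W RR=S
t=27: phase=(7,15,11,3) vs β=4 → FL=W FR=W RL=W RR=S


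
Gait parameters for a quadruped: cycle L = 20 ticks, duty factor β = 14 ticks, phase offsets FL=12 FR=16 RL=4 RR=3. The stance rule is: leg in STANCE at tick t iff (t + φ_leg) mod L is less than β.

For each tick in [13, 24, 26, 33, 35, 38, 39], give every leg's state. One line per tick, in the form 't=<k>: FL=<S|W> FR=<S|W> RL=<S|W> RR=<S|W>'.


t=13: phase=(5,9,17,16) vs β=14 → FL=S FR=S RL=W RR=W
t=24: phase=(16,0,8,7) vs β=14 → FL=W FR=S RL=S RR=S
t=26: phase=(18,2,10,9) vs β=14 → FL=W FR=S RL=S RR=S
t=33: phase=(5,9,17,16) vs β=14 → FL=S FR=S RL=W RR=W
t=35: phase=(7,11,19,18) vs β=14 → FL=S FR=S RL=W RR=W
t=38: phase=(10,14,2,1) vs β=14 → FL=S FR=W RL=S RR=S
t=39: phase=(11,15,3,2) vs β=14 → FL=S FR=W RL=S RR=S

t=13: FL=S FR=S RL=W RR=W
t=24: FL=W FR=S RL=S RR=S
t=26: FL=W FR=S RL=S RR=S
t=33: FL=S FR=S RL=W RR=W
t=35: FL=S FR=S RL=W RR=W
t=38: FL=S FR=W RL=S RR=S
t=39: FL=S FR=W RL=S RR=S


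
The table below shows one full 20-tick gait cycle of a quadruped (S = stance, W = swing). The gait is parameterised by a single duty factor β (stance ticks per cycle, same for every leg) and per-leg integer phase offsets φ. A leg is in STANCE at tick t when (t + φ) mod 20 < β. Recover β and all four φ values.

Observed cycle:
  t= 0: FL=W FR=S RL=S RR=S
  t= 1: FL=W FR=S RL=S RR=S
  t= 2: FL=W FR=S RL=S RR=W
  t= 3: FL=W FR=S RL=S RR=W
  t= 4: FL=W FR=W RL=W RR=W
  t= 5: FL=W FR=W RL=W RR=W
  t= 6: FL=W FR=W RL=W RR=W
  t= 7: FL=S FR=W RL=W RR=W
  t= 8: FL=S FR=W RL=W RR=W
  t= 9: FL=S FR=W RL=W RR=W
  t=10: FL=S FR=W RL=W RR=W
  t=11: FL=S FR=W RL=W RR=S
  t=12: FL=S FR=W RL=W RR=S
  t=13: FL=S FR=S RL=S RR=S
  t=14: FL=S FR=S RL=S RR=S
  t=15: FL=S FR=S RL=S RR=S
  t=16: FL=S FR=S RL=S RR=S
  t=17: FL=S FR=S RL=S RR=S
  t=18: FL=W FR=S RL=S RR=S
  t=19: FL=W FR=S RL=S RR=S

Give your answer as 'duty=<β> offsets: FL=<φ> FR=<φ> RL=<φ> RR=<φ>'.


duty β = stance ticks per leg = 11
FL: stance ticks = 11; W→S at t=7 → φ=13
FR: stance ticks = 11; W→S at t=13 → φ=7
RL: stance ticks = 11; W→S at t=13 → φ=7
RR: stance ticks = 11; W→S at t=11 → φ=9

duty=11 offsets: FL=13 FR=7 RL=7 RR=9


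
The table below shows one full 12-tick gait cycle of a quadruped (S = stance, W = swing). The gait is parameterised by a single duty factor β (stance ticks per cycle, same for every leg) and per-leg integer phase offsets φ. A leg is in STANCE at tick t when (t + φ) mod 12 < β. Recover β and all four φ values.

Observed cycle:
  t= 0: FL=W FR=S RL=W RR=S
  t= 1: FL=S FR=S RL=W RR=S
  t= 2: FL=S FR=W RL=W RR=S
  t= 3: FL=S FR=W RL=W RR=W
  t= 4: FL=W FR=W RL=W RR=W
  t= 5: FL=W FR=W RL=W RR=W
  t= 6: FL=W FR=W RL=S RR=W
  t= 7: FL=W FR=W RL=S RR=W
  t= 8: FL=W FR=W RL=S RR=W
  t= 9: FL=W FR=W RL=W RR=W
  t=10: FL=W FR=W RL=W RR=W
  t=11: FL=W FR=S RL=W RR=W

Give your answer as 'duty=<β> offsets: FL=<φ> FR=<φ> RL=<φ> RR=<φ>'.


duty=3 offsets: FL=11 FR=1 RL=6 RR=0

duty β = stance ticks per leg = 3
FL: stance ticks = 3; W→S at t=1 → φ=11
FR: stance ticks = 3; W→S at t=11 → φ=1
RL: stance ticks = 3; W→S at t=6 → φ=6
RR: stance ticks = 3; W→S at t=0 → φ=0


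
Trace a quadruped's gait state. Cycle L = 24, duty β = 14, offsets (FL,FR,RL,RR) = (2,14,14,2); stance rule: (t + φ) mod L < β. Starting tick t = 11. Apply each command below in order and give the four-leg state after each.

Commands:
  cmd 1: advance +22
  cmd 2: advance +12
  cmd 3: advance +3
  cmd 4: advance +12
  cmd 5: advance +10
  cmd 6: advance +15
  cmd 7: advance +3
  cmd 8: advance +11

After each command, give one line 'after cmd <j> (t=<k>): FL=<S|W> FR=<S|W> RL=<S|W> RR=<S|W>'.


start t=11: FL=S FR=S RL=S RR=S
cmd 1: advance +22 → t=33, phase=(11,23,23,11) → FL=S FR=W RL=W RR=S
cmd 2: advance +12 → t=45, phase=(23,11,11,23) → FL=W FR=S RL=S RR=W
cmd 3: advance +3 → t=48, phase=(2,14,14,2) → FL=S FR=W RL=W RR=S
cmd 4: advance +12 → t=60, phase=(14,2,2,14) → FL=W FR=S RL=S RR=W
cmd 5: advance +10 → t=70, phase=(0,12,12,0) → FL=S FR=S RL=S RR=S
cmd 6: advance +15 → t=85, phase=(15,3,3,15) → FL=W FR=S RL=S RR=W
cmd 7: advance +3 → t=88, phase=(18,6,6,18) → FL=W FR=S RL=S RR=W
cmd 8: advance +11 → t=99, phase=(5,17,17,5) → FL=S FR=W RL=W RR=S

after cmd 1 (t=33): FL=S FR=W RL=W RR=S
after cmd 2 (t=45): FL=W FR=S RL=S RR=W
after cmd 3 (t=48): FL=S FR=W RL=W RR=S
after cmd 4 (t=60): FL=W FR=S RL=S RR=W
after cmd 5 (t=70): FL=S FR=S RL=S RR=S
after cmd 6 (t=85): FL=W FR=S RL=S RR=W
after cmd 7 (t=88): FL=W FR=S RL=S RR=W
after cmd 8 (t=99): FL=S FR=W RL=W RR=S


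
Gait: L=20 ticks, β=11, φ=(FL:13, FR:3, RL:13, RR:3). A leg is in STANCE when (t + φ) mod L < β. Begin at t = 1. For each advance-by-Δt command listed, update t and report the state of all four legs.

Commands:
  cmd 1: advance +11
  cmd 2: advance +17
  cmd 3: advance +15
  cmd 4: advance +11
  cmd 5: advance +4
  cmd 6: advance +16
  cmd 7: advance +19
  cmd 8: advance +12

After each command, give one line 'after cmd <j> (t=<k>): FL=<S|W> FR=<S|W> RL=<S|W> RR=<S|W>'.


after cmd 1 (t=12): FL=S FR=W RL=S RR=W
after cmd 2 (t=29): FL=S FR=W RL=S RR=W
after cmd 3 (t=44): FL=W FR=S RL=W RR=S
after cmd 4 (t=55): FL=S FR=W RL=S RR=W
after cmd 5 (t=59): FL=W FR=S RL=W RR=S
after cmd 6 (t=75): FL=S FR=W RL=S RR=W
after cmd 7 (t=94): FL=S FR=W RL=S RR=W
after cmd 8 (t=106): FL=W FR=S RL=W RR=S

start t=1: FL=W FR=S RL=W RR=S
cmd 1: advance +11 → t=12, phase=(5,15,5,15) → FL=S FR=W RL=S RR=W
cmd 2: advance +17 → t=29, phase=(2,12,2,12) → FL=S FR=W RL=S RR=W
cmd 3: advance +15 → t=44, phase=(17,7,17,7) → FL=W FR=S RL=W RR=S
cmd 4: advance +11 → t=55, phase=(8,18,8,18) → FL=S FR=W RL=S RR=W
cmd 5: advance +4 → t=59, phase=(12,2,12,2) → FL=W FR=S RL=W RR=S
cmd 6: advance +16 → t=75, phase=(8,18,8,18) → FL=S FR=W RL=S RR=W
cmd 7: advance +19 → t=94, phase=(7,17,7,17) → FL=S FR=W RL=S RR=W
cmd 8: advance +12 → t=106, phase=(19,9,19,9) → FL=W FR=S RL=W RR=S


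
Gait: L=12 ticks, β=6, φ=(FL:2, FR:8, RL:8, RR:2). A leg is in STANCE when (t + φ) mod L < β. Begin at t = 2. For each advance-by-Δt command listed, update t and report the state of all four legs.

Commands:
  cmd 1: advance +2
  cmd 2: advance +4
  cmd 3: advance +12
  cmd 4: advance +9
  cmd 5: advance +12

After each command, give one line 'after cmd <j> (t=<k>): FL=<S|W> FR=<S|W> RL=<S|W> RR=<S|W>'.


start t=2: FL=S FR=W RL=W RR=S
cmd 1: advance +2 → t=4, phase=(6,0,0,6) → FL=W FR=S RL=S RR=W
cmd 2: advance +4 → t=8, phase=(10,4,4,10) → FL=W FR=S RL=S RR=W
cmd 3: advance +12 → t=20, phase=(10,4,4,10) → FL=W FR=S RL=S RR=W
cmd 4: advance +9 → t=29, phase=(7,1,1,7) → FL=W FR=S RL=S RR=W
cmd 5: advance +12 → t=41, phase=(7,1,1,7) → FL=W FR=S RL=S RR=W

after cmd 1 (t=4): FL=W FR=S RL=S RR=W
after cmd 2 (t=8): FL=W FR=S RL=S RR=W
after cmd 3 (t=20): FL=W FR=S RL=S RR=W
after cmd 4 (t=29): FL=W FR=S RL=S RR=W
after cmd 5 (t=41): FL=W FR=S RL=S RR=W


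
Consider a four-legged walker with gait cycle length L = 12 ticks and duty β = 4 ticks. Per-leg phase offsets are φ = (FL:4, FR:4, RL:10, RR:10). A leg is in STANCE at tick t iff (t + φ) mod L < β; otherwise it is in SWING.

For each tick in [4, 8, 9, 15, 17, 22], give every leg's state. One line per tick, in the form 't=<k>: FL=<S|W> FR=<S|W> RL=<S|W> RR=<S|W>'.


t=4: FL=W FR=W RL=S RR=S
t=8: FL=S FR=S RL=W RR=W
t=9: FL=S FR=S RL=W RR=W
t=15: FL=W FR=W RL=S RR=S
t=17: FL=W FR=W RL=S RR=S
t=22: FL=S FR=S RL=W RR=W

t=4: phase=(8,8,2,2) vs β=4 → FL=W FR=W RL=S RR=S
t=8: phase=(0,0,6,6) vs β=4 → FL=S FR=S RL=W RR=W
t=9: phase=(1,1,7,7) vs β=4 → FL=S FR=S RL=W RR=W
t=15: phase=(7,7,1,1) vs β=4 → FL=W FR=W RL=S RR=S
t=17: phase=(9,9,3,3) vs β=4 → FL=W FR=W RL=S RR=S
t=22: phase=(2,2,8,8) vs β=4 → FL=S FR=S RL=W RR=W


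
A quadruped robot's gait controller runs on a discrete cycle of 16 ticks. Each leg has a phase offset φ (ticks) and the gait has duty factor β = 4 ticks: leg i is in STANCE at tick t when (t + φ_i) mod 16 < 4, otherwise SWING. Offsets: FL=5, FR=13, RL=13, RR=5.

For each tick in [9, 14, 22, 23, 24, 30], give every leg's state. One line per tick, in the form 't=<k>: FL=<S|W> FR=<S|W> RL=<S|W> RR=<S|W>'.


t=9: FL=W FR=W RL=W RR=W
t=14: FL=S FR=W RL=W RR=S
t=22: FL=W FR=S RL=S RR=W
t=23: FL=W FR=W RL=W RR=W
t=24: FL=W FR=W RL=W RR=W
t=30: FL=S FR=W RL=W RR=S

t=9: phase=(14,6,6,14) vs β=4 → FL=W FR=W RL=W RR=W
t=14: phase=(3,11,11,3) vs β=4 → FL=S FR=W RL=W RR=S
t=22: phase=(11,3,3,11) vs β=4 → FL=W FR=S RL=S RR=W
t=23: phase=(12,4,4,12) vs β=4 → FL=W FR=W RL=W RR=W
t=24: phase=(13,5,5,13) vs β=4 → FL=W FR=W RL=W RR=W
t=30: phase=(3,11,11,3) vs β=4 → FL=S FR=W RL=W RR=S


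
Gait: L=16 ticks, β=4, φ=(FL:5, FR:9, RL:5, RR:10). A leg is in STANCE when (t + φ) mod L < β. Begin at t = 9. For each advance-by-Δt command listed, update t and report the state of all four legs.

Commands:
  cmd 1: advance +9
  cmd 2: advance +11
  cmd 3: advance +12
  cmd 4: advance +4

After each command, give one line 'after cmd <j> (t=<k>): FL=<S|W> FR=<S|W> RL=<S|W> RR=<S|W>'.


after cmd 1 (t=18): FL=W FR=W RL=W RR=W
after cmd 2 (t=29): FL=S FR=W RL=S RR=W
after cmd 3 (t=41): FL=W FR=S RL=W RR=S
after cmd 4 (t=45): FL=S FR=W RL=S RR=W

start t=9: FL=W FR=S RL=W RR=S
cmd 1: advance +9 → t=18, phase=(7,11,7,12) → FL=W FR=W RL=W RR=W
cmd 2: advance +11 → t=29, phase=(2,6,2,7) → FL=S FR=W RL=S RR=W
cmd 3: advance +12 → t=41, phase=(14,2,14,3) → FL=W FR=S RL=W RR=S
cmd 4: advance +4 → t=45, phase=(2,6,2,7) → FL=S FR=W RL=S RR=W


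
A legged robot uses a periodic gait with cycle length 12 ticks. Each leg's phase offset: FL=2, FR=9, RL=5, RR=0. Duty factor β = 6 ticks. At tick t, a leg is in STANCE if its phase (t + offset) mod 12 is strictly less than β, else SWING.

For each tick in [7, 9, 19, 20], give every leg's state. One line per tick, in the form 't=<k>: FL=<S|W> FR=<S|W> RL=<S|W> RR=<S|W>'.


t=7: FL=W FR=S RL=S RR=W
t=9: FL=W FR=W RL=S RR=W
t=19: FL=W FR=S RL=S RR=W
t=20: FL=W FR=S RL=S RR=W

t=7: phase=(9,4,0,7) vs β=6 → FL=W FR=S RL=S RR=W
t=9: phase=(11,6,2,9) vs β=6 → FL=W FR=W RL=S RR=W
t=19: phase=(9,4,0,7) vs β=6 → FL=W FR=S RL=S RR=W
t=20: phase=(10,5,1,8) vs β=6 → FL=W FR=S RL=S RR=W


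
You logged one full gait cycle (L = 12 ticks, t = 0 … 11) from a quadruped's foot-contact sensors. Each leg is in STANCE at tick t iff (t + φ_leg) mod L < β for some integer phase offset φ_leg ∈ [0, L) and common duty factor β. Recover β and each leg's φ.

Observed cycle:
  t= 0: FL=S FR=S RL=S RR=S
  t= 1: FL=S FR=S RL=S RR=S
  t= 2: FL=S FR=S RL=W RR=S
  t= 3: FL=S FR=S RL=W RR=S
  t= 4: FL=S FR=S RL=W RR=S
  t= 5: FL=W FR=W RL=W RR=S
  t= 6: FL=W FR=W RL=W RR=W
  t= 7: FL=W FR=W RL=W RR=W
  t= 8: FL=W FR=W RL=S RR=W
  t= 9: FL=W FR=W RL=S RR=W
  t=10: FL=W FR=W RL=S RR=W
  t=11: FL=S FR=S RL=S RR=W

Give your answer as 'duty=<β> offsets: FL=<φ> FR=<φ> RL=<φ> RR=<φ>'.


duty=6 offsets: FL=1 FR=1 RL=4 RR=0

duty β = stance ticks per leg = 6
FL: stance ticks = 6; W→S at t=11 → φ=1
FR: stance ticks = 6; W→S at t=11 → φ=1
RL: stance ticks = 6; W→S at t=8 → φ=4
RR: stance ticks = 6; W→S at t=0 → φ=0


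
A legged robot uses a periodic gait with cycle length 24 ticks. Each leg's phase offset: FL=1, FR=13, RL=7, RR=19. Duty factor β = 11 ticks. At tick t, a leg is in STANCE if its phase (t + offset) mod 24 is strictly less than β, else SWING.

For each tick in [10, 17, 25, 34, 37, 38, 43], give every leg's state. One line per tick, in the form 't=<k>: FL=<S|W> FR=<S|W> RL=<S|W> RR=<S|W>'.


t=10: FL=W FR=W RL=W RR=S
t=17: FL=W FR=S RL=S RR=W
t=25: FL=S FR=W RL=S RR=W
t=34: FL=W FR=W RL=W RR=S
t=37: FL=W FR=S RL=W RR=S
t=38: FL=W FR=S RL=W RR=S
t=43: FL=W FR=S RL=S RR=W

t=10: phase=(11,23,17,5) vs β=11 → FL=W FR=W RL=W RR=S
t=17: phase=(18,6,0,12) vs β=11 → FL=W FR=S RL=S RR=W
t=25: phase=(2,14,8,20) vs β=11 → FL=S FR=W RL=S RR=W
t=34: phase=(11,23,17,5) vs β=11 → FL=W FR=W RL=W RR=S
t=37: phase=(14,2,20,8) vs β=11 → FL=W FR=S RL=W RR=S
t=38: phase=(15,3,21,9) vs β=11 → FL=W FR=S RL=W RR=S
t=43: phase=(20,8,2,14) vs β=11 → FL=W FR=S RL=S RR=W


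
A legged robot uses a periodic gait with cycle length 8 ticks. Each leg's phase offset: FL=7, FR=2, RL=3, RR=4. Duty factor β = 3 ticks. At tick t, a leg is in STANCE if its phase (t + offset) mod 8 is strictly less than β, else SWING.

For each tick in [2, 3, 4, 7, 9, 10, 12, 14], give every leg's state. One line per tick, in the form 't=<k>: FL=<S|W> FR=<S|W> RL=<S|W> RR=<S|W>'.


t=2: FL=S FR=W RL=W RR=W
t=3: FL=S FR=W RL=W RR=W
t=4: FL=W FR=W RL=W RR=S
t=7: FL=W FR=S RL=S RR=W
t=9: FL=S FR=W RL=W RR=W
t=10: FL=S FR=W RL=W RR=W
t=12: FL=W FR=W RL=W RR=S
t=14: FL=W FR=S RL=S RR=S

t=2: phase=(1,4,5,6) vs β=3 → FL=S FR=W RL=W RR=W
t=3: phase=(2,5,6,7) vs β=3 → FL=S FR=W RL=W RR=W
t=4: phase=(3,6,7,0) vs β=3 → FL=W FR=W RL=W RR=S
t=7: phase=(6,1,2,3) vs β=3 → FL=W FR=S RL=S RR=W
t=9: phase=(0,3,4,5) vs β=3 → FL=S FR=W RL=W RR=W
t=10: phase=(1,4,5,6) vs β=3 → FL=S FR=W RL=W RR=W
t=12: phase=(3,6,7,0) vs β=3 → FL=W FR=W RL=W RR=S
t=14: phase=(5,0,1,2) vs β=3 → FL=W FR=S RL=S RR=S


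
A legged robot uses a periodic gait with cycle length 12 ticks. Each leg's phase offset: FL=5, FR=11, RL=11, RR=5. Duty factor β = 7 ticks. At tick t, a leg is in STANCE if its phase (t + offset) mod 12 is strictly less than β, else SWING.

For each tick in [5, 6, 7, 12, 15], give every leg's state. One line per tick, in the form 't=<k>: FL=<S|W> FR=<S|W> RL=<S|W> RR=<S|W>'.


t=5: FL=W FR=S RL=S RR=W
t=6: FL=W FR=S RL=S RR=W
t=7: FL=S FR=S RL=S RR=S
t=12: FL=S FR=W RL=W RR=S
t=15: FL=W FR=S RL=S RR=W

t=5: phase=(10,4,4,10) vs β=7 → FL=W FR=S RL=S RR=W
t=6: phase=(11,5,5,11) vs β=7 → FL=W FR=S RL=S RR=W
t=7: phase=(0,6,6,0) vs β=7 → FL=S FR=S RL=S RR=S
t=12: phase=(5,11,11,5) vs β=7 → FL=S FR=W RL=W RR=S
t=15: phase=(8,2,2,8) vs β=7 → FL=W FR=S RL=S RR=W


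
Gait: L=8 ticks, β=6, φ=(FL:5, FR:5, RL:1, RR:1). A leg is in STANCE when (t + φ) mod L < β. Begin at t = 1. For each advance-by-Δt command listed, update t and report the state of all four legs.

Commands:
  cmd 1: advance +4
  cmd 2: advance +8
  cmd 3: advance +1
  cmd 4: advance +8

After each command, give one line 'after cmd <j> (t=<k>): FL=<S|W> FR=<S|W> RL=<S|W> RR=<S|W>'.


after cmd 1 (t=5): FL=S FR=S RL=W RR=W
after cmd 2 (t=13): FL=S FR=S RL=W RR=W
after cmd 3 (t=14): FL=S FR=S RL=W RR=W
after cmd 4 (t=22): FL=S FR=S RL=W RR=W

start t=1: FL=W FR=W RL=S RR=S
cmd 1: advance +4 → t=5, phase=(2,2,6,6) → FL=S FR=S RL=W RR=W
cmd 2: advance +8 → t=13, phase=(2,2,6,6) → FL=S FR=S RL=W RR=W
cmd 3: advance +1 → t=14, phase=(3,3,7,7) → FL=S FR=S RL=W RR=W
cmd 4: advance +8 → t=22, phase=(3,3,7,7) → FL=S FR=S RL=W RR=W
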